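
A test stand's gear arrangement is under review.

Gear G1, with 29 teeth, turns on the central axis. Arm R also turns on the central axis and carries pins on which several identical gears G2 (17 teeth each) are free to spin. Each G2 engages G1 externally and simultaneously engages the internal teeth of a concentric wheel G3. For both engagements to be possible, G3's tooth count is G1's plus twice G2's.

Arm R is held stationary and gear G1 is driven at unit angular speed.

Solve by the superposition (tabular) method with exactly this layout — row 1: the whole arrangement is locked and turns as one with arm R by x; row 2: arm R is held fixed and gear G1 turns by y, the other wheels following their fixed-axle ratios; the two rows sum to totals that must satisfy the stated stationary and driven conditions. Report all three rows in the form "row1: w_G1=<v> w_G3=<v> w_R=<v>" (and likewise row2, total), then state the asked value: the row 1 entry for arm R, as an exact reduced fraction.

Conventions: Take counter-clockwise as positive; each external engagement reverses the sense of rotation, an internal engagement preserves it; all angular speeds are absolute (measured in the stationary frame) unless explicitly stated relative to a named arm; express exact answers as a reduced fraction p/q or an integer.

class = planetary set [G3 = 29+2·17 = 63; Willis about the carrier]
row 1 (train locked, turned with arm): all members turn x
row 2 (arm held, sun turns y): ω_ring = −(29/63)·y, ω_arm = 0
boundary: total ω_arm = x = 0 and total ω_sun = x + y = 1  ⇒  y = 1, x = 0
row 2 ring = −(29/63)·1 = -29/63
totals (row 1 + row 2): sun 0 + 1 = 1, ring 0 + (-29/63) = -29/63, arm 0 + 0 = 0
asked cell (row1, arm) = 0

row1: w_G1=0 w_G3=0 w_R=0
row2: w_G1=1 w_G3=-29/63 w_R=0
total: w_G1=1 w_G3=-29/63 w_R=0
asked value: 0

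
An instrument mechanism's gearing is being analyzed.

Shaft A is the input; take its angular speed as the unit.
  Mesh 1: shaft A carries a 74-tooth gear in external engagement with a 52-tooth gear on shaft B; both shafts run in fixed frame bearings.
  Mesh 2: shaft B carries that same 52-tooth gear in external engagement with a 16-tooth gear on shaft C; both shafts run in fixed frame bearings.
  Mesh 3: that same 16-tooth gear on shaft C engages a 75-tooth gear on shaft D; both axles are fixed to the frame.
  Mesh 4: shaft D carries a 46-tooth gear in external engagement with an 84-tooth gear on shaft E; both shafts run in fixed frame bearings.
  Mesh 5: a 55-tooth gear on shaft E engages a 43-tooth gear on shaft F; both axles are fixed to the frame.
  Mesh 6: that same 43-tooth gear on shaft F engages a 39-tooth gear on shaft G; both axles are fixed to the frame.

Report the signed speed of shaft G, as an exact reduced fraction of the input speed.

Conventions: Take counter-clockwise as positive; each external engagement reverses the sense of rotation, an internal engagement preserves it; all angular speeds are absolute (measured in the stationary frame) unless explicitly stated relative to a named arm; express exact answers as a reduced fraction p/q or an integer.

6-mesh fixed-axis compound train (all bearings frame-fixed)
mesh 1 [74T→52T]: |ω|/ω_in = 1×74/52 = 37/26, sense flips to −
mesh 2 [52T→16T]: |ω|/ω_in = (37/26)×52/16 = 37/8, sense flips to +
mesh 3 [16T→75T]: |ω|/ω_in = (37/8)×16/75 = 74/75, sense flips to −
mesh 4 [46T→84T]: |ω|/ω_in = (74/75)×46/84 = 851/1575, sense flips to +
mesh 5 [55T→43T]: |ω|/ω_in = (851/1575)×55/43 = 9361/13545, sense flips to −
mesh 6 [43T→39T]: |ω|/ω_in = (9361/13545)×43/39 = 9361/12285, sense flips to +
signed output speed (× input speed) = 9361/12285

9361/12285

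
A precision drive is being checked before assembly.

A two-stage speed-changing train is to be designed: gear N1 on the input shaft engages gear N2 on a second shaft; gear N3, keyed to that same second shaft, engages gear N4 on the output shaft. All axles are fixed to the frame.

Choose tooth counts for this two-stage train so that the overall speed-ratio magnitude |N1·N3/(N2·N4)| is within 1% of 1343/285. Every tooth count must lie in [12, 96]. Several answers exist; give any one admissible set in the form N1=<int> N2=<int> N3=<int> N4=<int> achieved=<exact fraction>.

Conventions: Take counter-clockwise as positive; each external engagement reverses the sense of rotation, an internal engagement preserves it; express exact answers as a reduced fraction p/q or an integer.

topology: fixed-axis compound train — 2 stages, target 1343/285
target = 1343/285 in lowest terms: an exact hit needs N1·N3 = k·1343 and N2·N4 = k·285 for one integer k, every count in [12, 96]; additionally prefer no 1:1 stage (N1 ≠ N2, N3 ≠ N4)
k = 1: N1·N3 = 1343 = 17·79, N2·N4 = 285 = 15·19
achieved = 17·79/(15·19) = 1343/285; |achieved − target| = 0 ≤ 1343/28500 ✓

N1=17 N2=15 N3=79 N4=19 achieved=1343/285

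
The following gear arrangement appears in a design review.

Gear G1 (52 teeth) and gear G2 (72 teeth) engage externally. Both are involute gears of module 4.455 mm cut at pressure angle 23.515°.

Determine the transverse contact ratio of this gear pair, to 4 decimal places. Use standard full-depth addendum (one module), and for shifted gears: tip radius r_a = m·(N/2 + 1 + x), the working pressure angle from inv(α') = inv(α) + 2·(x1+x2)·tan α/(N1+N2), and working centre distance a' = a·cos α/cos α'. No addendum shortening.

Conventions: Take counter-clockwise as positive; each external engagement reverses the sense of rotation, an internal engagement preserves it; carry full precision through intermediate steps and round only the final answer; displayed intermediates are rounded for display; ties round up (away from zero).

class = single-mesh tooth geometry [involute pair 52T × 72T, m = 4.455]
base radii: r_b1 = 106.210973, r_b2 = 147.061347
tip radii: r_a1 = 120.285000, r_a2 = 164.835000
no profile shift: α' = α, a' = a
action lengths: √(r_a1²−r_b1²) = 56.459813, √(r_a2²−r_b2²) = 74.454935
base pitch p_b = π·m·cos α = 12.833524
CR = (56.459813 + 74.454935 − 276.210000·sin 23.51500°)/12.833524 = 1.613739
contact ratio ≈ 1.6137

1.6137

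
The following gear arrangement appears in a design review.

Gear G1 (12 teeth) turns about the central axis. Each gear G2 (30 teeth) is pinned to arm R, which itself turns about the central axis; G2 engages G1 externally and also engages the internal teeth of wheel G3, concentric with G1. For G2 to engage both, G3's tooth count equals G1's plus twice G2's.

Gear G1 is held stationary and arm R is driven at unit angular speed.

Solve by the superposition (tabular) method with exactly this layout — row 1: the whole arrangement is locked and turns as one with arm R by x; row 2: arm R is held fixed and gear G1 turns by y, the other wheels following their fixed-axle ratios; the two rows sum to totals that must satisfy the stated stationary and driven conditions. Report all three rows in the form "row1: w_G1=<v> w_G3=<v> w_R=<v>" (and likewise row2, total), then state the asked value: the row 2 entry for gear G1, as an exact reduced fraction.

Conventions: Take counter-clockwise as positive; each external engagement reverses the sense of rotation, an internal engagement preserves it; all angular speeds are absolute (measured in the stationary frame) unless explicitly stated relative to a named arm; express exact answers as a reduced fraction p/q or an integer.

recognized (axles ride arm R): planetary set, 12/30/72 teeth
row 1: whole set turns with the arm by x
row 2 (arm held, sun turns y): ω_ring = −(12/72)·y, ω_arm = 0
boundary: total ω_sun = x + y = 0 and total ω_arm = x = 1  ⇒  y = -1, x = 1
row 2 ring = −(12/72)·(-1) = 1/6
totals (row 1 + row 2): sun 1 + (-1) = 0, ring 1 + 1/6 = 7/6, arm 1 + 0 = 1
asked cell (row2, sun) = -1

row1: w_G1=1 w_G3=1 w_R=1
row2: w_G1=-1 w_G3=1/6 w_R=0
total: w_G1=0 w_G3=7/6 w_R=1
asked value: -1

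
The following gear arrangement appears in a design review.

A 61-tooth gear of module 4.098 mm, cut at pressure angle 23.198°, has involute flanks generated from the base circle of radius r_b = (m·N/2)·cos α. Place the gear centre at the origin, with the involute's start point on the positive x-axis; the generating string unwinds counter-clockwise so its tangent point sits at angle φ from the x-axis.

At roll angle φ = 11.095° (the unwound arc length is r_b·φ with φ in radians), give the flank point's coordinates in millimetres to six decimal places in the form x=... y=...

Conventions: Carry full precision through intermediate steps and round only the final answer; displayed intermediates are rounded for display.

x=117.017333 y=0.277026

class = single-mesh tooth geometry [base-circle involute, m = 4.098, 61T]
pitch radius r_p = m·N/2 = 4.098·61/2 = 124.989000
base radius r_b = r_p·cos α = 124.989000·cos 23.198° = 114.883526
roll angle φ = 11.095° = 0.19364428 rad
x = r_b·(cos φ + φ·sin φ) = 117.017333
y = r_b·(sin φ − φ·cos φ) = 0.277026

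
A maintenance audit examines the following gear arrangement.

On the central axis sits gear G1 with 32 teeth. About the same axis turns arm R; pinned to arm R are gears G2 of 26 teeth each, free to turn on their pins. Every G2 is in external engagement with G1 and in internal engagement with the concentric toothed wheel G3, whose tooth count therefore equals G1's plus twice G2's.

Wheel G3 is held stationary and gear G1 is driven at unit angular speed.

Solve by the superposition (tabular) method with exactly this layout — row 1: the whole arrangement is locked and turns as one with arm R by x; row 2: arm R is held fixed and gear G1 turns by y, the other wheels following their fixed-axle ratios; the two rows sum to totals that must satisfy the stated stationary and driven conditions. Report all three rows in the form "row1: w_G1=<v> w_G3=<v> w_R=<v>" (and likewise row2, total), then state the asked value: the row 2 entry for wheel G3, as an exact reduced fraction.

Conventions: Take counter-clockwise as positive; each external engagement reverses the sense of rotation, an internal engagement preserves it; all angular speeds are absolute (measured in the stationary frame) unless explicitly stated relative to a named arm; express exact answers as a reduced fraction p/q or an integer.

row1: w_G1=8/29 w_G3=8/29 w_R=8/29
row2: w_G1=21/29 w_G3=-8/29 w_R=0
total: w_G1=1 w_G3=0 w_R=8/29
asked value: -8/29

class = planetary set [G3 = 32+2·26 = 84; Willis about the carrier]
row 1 (train locked, turned with arm): all members turn x
row 2: sun turns y, ring = −(32/84)·y, arm 0
boundary: total ω_ring = x − (32/84)·y = 0 and total ω_sun = x + y = 1  ⇒  y = 21/29, x = 8/29
row 2 ring = −(32/84)·21/29 = -8/29
totals (row 1 + row 2): sun 8/29 + 21/29 = 1, ring 8/29 + (-8/29) = 0, arm 8/29 + 0 = 8/29
asked cell (row2, ring) = -8/29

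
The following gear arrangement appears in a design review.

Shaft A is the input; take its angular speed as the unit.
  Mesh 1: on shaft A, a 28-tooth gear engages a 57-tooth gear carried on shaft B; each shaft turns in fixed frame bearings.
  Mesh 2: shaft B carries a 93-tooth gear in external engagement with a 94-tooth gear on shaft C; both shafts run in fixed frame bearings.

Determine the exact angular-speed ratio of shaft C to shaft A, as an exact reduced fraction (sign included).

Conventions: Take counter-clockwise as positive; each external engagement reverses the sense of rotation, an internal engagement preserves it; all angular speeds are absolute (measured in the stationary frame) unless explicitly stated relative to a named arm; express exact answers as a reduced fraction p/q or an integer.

434/893

class = fixed-axis compound train [2 meshes; 2 ratios multiply, 2 sense flips]
mesh 1 [28T→57T]: running ratio 28/57, sense −
mesh 2 [93T→94T]: running ratio 434/893, sense +
ω_out/ω_in = 434/893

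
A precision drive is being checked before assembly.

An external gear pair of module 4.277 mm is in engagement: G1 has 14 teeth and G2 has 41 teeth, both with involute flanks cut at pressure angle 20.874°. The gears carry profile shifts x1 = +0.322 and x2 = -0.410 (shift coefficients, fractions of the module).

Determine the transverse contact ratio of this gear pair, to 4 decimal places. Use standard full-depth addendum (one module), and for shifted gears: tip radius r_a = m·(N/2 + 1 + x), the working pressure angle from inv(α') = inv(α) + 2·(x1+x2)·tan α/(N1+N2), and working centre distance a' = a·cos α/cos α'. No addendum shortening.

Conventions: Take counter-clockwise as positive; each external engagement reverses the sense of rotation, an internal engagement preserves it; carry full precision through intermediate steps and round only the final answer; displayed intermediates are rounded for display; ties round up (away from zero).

topology: single-mesh involute geometry — m = 4.277, 14T/41T pair
base radii: r_b1 = 27.973991, r_b2 = 81.923832
tip radii: r_a1 = 35.593194, r_a2 = 90.201930
inv(α') = inv(20.874°) + 2·(+0.322-0.410)·tan α/(14+41) = 0.01580268  ⇒  α' = 20.38058°
a' = a·cos α / cos α' = 117.6175·cos 20.874°/cos 20.38058° = 117.236842
action lengths: √(r_a1²−r_b1²) = 22.007527, √(r_a2²−r_b2²) = 37.747502
base pitch p_b = π·m·cos α = 12.554698
CR = (22.007527 + 37.747502 − 117.236842·sin 20.38058°)/12.554698 = 1.507546
contact ratio ≈ 1.5075

1.5075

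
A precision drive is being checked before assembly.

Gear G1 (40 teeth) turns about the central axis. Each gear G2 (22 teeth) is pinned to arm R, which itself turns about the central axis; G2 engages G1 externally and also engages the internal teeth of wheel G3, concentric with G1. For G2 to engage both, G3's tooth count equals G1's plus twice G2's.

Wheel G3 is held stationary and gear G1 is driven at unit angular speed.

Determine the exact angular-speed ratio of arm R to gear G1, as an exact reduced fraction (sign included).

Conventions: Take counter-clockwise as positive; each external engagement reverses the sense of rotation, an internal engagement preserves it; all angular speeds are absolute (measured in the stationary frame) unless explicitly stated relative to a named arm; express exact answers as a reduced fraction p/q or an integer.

topology: planetary set — G1 40T / G2 22T / G3 84T, arm = carrier (Willis)
ring teeth: 40 + 2·22 = 84
40(ω_sun−ω_arm) = −84(ω_ring−ω_arm),  ω_ring = 0, ω_sun = 1
40(1−ω_arm) = −84(0−ω_arm)  ⇒  124·ω_arm = 40  ⇒  ω_arm = 10/31
ω_out/ω_in = 10/31

10/31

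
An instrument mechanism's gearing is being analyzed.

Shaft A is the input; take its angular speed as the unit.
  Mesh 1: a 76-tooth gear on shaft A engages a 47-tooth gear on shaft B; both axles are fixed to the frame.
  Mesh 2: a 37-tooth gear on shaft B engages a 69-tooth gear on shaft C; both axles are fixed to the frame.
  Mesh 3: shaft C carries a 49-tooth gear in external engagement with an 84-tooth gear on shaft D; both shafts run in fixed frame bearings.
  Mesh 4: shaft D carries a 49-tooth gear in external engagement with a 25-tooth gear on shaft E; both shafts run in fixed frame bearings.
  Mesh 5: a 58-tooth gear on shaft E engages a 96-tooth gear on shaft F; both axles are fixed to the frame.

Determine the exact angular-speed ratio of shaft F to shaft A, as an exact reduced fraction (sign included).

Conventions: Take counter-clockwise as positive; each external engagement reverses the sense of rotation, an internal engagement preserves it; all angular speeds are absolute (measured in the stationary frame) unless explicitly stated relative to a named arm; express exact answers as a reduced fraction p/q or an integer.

class = fixed-axis compound train [5 meshes; 5 ratios multiply, 5 sense flips]
mesh 1 [76T→47T]: running ratio 76/47, sense −
mesh 2 [37T→69T]: running ratio 2812/3243, sense +
mesh 3 [49T→84T]: running ratio 4921/9729, sense −
mesh 4 [49T→25T]: running ratio 241129/243225, sense +
mesh 5 [58T→96T]: running ratio 6992741/11674800, sense −
ω_out/ω_in = -6992741/11674800

-6992741/11674800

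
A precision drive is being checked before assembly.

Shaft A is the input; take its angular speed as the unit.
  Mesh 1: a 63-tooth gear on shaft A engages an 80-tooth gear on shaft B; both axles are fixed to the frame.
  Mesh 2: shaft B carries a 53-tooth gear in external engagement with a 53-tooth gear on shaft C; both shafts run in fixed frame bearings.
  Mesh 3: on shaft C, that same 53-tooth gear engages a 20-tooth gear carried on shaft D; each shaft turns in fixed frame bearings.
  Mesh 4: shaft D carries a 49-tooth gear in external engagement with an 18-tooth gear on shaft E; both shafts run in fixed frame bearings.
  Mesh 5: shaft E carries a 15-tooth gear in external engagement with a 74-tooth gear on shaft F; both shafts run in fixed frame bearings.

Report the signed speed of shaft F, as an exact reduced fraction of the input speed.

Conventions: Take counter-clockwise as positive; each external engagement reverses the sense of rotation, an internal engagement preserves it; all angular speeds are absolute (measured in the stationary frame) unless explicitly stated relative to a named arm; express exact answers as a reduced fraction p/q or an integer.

-54537/47360

5-mesh fixed-axis compound train (all bearings frame-fixed)
mesh 1 [63T→80T]: |ω|/ω_in = 1×63/80 = 63/80, sense flips to −
mesh 2 [53T→53T]: |ω|/ω_in = (63/80)×53/53 = 63/80, sense flips to +
mesh 3 [53T→20T]: |ω|/ω_in = (63/80)×53/20 = 3339/1600, sense flips to −
mesh 4 [49T→18T]: |ω|/ω_in = (3339/1600)×49/18 = 18179/3200, sense flips to +
mesh 5 [15T→74T]: |ω|/ω_in = (18179/3200)×15/74 = 54537/47360, sense flips to −
signed output speed (× input speed) = -54537/47360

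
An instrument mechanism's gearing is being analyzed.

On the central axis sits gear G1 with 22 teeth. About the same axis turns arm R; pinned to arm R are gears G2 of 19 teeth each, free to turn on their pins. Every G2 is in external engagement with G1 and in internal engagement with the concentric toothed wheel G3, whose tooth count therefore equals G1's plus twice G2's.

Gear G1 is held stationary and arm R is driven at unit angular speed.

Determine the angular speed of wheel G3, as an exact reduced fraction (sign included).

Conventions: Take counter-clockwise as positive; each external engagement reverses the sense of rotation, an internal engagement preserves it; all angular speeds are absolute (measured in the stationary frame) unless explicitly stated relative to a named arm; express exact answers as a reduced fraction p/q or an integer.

planetary set (22T centre, 19T on arm, 60T internal) — Willis relation
ring teeth: 22 + 2·19 = 60
22(ω_sun−ω_arm) = −60(ω_ring−ω_arm),  ω_sun = 0, ω_arm = 1
ω_ring = 1 − (22/60)(0−1) = 41/30
exact speed ratio = 41/30

41/30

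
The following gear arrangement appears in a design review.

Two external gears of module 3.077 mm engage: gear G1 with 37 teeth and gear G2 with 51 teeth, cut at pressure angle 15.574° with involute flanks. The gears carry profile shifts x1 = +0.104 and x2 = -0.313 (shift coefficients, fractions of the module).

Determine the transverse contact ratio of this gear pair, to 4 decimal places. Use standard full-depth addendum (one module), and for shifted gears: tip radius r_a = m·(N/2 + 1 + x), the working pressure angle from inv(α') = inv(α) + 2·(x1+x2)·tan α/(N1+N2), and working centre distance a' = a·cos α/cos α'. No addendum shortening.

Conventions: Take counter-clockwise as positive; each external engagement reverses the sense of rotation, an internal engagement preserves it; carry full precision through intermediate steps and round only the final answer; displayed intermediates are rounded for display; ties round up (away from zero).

2.0700

recognized (one external pair, fixed centres): single-mesh tooth geometry, m = 3.077, N1 = 37, N2 = 51
base radii: r_b1 = 54.834488, r_b2 = 75.582673
tip radii: r_a1 = 60.321508, r_a2 = 80.577399
inv(α') = inv(15.574°) + 2·(+0.104-0.313)·tan α/(37+51) = 0.00557444  ⇒  α' = 14.52531°
a' = a·cos α / cos α' = 135.3880·cos 15.574°/cos 14.52531° = 134.723330
action lengths: √(r_a1²−r_b1²) = 25.136889, √(r_a2²−r_b2²) = 27.928063
base pitch p_b = π·m·cos α = 9.311764
CR = (25.136889 + 27.928063 − 134.723330·sin 14.52531°)/9.311764 = 2.069996
contact ratio ≈ 2.0700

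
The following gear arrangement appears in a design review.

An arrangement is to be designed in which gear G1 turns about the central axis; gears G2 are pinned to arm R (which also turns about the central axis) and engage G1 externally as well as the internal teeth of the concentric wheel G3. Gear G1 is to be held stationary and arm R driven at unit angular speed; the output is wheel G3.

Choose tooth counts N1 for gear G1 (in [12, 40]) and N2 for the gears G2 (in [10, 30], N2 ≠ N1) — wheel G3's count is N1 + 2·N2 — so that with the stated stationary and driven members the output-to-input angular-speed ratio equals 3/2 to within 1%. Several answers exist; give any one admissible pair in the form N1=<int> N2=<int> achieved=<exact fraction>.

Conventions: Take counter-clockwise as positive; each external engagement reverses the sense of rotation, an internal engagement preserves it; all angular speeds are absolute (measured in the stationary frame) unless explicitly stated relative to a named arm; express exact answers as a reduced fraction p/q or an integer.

design class (target 3/2): planetary set
Willis with ω_sun = 0: ω_ring/ω_arm = (N1+N3)/N3; set equal to 3/2  ⇒  N3/N1 = 1/(3/2 − 1) = 2
N3 = N1 + 2·N2  ⇒  N2/N1 = (N3/N1 − 1)/2 = (2 − 1)/2 = 1/2
smallest multiple with N1 ≥ 12 and N2 ≥ 10: k = 10  ⇒  N1 = 10·2 = 20, N2 = 10·1 = 10 (N1 ≤ 40, N2 ≤ 30, N2 ≠ N1 ✓), N3 = 20 + 2·10 = 40
check: (N1+N3)/N3 with N1 = 20, N3 = 40 gives 3/2; |achieved − target| = 0 ≤ 3/200 ✓

N1=20 N2=10 achieved=3/2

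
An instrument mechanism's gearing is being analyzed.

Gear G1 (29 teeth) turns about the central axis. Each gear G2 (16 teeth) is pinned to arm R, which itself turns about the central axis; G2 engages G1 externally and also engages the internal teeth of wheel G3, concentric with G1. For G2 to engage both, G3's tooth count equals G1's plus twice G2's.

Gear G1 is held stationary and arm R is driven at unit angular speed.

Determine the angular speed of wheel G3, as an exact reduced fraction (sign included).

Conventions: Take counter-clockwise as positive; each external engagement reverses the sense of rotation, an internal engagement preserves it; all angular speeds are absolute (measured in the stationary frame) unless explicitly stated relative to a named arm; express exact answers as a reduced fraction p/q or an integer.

90/61

topology: planetary set — G1 29T / G2 16T / G3 61T, arm = carrier (Willis)
ring teeth: 29 + 2·16 = 61
29(ω_sun−ω_arm) = −61(ω_ring−ω_arm),  ω_sun = 0, ω_arm = 1
ω_ring = 1 − (29/61)(0−1) = 90/61
exact speed ratio = 90/61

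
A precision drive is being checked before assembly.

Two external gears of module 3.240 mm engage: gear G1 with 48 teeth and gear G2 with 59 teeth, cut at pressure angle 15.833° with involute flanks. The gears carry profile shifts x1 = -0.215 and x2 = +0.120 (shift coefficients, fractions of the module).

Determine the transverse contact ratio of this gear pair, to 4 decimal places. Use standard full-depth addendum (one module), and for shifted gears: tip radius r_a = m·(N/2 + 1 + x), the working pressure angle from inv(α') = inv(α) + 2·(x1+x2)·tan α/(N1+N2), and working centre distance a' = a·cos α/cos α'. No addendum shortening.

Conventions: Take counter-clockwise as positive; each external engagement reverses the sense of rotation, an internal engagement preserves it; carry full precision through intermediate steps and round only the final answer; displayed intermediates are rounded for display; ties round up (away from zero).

single-mesh involute tooth geometry (48T engaging 59T at module 3.240)
base radii: r_b1 = 74.809864, r_b2 = 91.953792
tip radii: r_a1 = 80.303400, r_a2 = 99.208800
inv(α') = inv(15.833°) + 2·(-0.215+0.120)·tan α/(48+59) = 0.00675210  ⇒  α' = 15.46534°
a' = a·cos α / cos α' = 173.3400·cos 15.833°/cos 15.46534° = 173.028691
action lengths: √(r_a1²−r_b1²) = 29.191099, √(r_a2²−r_b2²) = 37.240921
base pitch p_b = π·m·cos α = 9.792588
CR = (29.191099 + 37.240921 − 173.028691·sin 15.46534°)/9.792588 = 2.072279
contact ratio ≈ 2.0723

2.0723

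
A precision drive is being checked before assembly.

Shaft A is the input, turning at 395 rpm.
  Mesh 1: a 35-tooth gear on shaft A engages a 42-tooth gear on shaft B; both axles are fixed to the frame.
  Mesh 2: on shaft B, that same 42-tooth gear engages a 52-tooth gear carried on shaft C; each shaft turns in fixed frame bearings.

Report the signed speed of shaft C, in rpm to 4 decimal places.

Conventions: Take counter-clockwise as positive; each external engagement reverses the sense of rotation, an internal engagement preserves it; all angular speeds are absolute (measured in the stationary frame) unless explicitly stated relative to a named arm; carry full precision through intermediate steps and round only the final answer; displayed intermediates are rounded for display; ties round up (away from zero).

2-mesh fixed-axis compound train (all bearings frame-fixed)
mesh 1 [35T→42T]: ω = 395.0000×35/42 = 329.1667 rpm, sense flips to −
mesh 2 [42T→52T]: ω = 329.1667×42/52 = 265.8654 rpm, sense flips to +
signed output speed = +265.8654 rpm

+265.8654 rpm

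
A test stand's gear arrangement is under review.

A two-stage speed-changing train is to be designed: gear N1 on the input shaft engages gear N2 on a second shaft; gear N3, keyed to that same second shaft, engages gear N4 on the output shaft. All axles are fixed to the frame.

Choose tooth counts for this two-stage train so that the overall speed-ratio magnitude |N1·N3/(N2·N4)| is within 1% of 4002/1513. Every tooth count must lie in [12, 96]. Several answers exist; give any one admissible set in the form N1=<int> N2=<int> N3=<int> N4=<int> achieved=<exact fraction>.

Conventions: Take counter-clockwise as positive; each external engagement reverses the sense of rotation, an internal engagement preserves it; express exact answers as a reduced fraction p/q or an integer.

N1=46 N2=17 N3=87 N4=89 achieved=4002/1513

class = fixed-axis compound train [2-stage, 4002/1513 wanted]
target = 4002/1513 in lowest terms: an exact hit needs N1·N3 = k·4002 and N2·N4 = k·1513 for one integer k, every count in [12, 96]; additionally prefer no 1:1 stage (N1 ≠ N2, N3 ≠ N4)
k = 1: N1·N3 = 4002 = 46·87, N2·N4 = 1513 = 17·89
achieved = 46·87/(17·89) = 4002/1513; |achieved − target| = 0 ≤ 2001/75650 ✓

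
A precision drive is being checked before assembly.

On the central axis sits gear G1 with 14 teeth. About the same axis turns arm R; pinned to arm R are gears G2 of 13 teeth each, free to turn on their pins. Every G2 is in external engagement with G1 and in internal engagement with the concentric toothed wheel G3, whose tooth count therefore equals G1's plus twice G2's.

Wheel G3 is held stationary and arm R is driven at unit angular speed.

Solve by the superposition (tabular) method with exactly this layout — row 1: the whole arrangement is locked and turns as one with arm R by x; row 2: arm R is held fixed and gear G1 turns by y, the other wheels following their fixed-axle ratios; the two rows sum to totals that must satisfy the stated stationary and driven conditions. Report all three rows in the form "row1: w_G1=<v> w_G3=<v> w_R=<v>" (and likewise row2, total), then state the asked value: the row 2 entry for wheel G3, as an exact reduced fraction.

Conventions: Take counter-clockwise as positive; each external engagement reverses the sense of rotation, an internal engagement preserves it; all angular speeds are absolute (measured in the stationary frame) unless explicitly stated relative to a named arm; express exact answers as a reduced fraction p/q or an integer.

class = planetary set [G3 = 14+2·13 = 40; Willis about the carrier]
row 1 (train locked, turned with arm): all members turn x
superposition row 2 [arm held]: sun y, ring −(14/40)·y, arm 0
boundary: total ω_ring = x − (14/40)·y = 0 and total ω_arm = x = 1  ⇒  y = 20/7, x = 1
row 2 ring = −(14/40)·20/7 = -1
totals (row 1 + row 2): sun 1 + 20/7 = 27/7, ring 1 + (-1) = 0, arm 1 + 0 = 1
asked cell (row2, ring) = -1

row1: w_G1=1 w_G3=1 w_R=1
row2: w_G1=20/7 w_G3=-1 w_R=0
total: w_G1=27/7 w_G3=0 w_R=1
asked value: -1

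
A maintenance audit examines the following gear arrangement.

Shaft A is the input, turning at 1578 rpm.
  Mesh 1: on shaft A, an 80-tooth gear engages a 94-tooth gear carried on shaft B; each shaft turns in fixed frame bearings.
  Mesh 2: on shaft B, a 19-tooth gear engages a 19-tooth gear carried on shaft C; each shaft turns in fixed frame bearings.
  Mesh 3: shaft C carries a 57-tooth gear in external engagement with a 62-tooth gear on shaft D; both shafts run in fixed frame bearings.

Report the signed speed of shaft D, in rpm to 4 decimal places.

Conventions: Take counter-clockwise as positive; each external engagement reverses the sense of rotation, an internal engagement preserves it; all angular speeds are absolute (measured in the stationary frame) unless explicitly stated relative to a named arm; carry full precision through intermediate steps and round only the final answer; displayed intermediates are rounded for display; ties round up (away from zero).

-1234.6740 rpm

class = fixed-axis compound train [3 meshes; 3 ratios multiply, 3 sense flips]
mesh 1 [80T→94T]: ω = 1578.0000×80/94 = 1342.9787 rpm, sense flips to −
mesh 2 [19T→19T]: ω = 1342.9787×19/19 = 1342.9787 rpm, sense flips to +
mesh 3 [57T→62T]: ω = 1342.9787×57/62 = 1234.6740 rpm, sense flips to −
signed output speed = -1234.6740 rpm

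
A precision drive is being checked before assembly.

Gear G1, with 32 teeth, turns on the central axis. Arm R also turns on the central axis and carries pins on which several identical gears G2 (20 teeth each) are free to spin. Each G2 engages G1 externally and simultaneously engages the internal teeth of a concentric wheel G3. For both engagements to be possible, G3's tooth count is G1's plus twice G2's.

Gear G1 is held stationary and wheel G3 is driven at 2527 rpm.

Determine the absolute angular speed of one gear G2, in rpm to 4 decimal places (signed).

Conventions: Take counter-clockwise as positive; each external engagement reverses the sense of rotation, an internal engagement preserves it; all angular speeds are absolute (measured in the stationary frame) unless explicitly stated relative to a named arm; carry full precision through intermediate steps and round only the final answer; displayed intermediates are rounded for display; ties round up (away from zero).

+4548.6000 rpm

topology: planetary set — G1 32T / G2 20T / G3 72T, arm = carrier (Willis)
normalise by the input: solve with ω_ring = 1, then scale by 2527 rpm
ring teeth: 32 + 2·20 = 72
32(ω_sun−ω_arm) = −72(ω_ring−ω_arm),  ω_sun = 0, ω_ring = 1
32(0−ω_arm) = −72(1−ω_arm)  ⇒  104·ω_arm = 72  ⇒  ω_arm = 9/13
sun–planet mesh: 32·(0−9/13) = −20·(ω_p−ω_arm)  ⇒  ω_p−ω_arm = 72/65
ω_p = 9/13 + 72/65 = 9/5
scale: ω_p = 9/5 × 2527 rpm = +4548.6000 rpm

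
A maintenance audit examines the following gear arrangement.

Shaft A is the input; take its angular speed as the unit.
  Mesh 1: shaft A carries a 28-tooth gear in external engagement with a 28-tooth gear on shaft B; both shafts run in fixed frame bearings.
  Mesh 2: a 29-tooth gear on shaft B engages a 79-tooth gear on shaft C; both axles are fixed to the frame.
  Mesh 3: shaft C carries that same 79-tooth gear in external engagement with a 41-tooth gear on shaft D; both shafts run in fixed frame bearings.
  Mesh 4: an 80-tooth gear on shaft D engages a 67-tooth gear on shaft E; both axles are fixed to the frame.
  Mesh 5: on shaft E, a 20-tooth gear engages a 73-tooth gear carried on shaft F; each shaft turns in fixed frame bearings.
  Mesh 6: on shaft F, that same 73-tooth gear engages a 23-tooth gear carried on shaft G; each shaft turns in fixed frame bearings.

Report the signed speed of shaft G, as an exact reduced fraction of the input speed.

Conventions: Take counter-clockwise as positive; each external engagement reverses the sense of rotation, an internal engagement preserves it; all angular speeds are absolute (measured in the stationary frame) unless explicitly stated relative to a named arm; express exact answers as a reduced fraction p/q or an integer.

6-mesh fixed-axis compound train (all bearings frame-fixed)
mesh 1 [28T→28T]: |ω|/ω_in = 1×28/28 = 1, sense flips to −
mesh 2 [29T→79T]: |ω|/ω_in = 1×29/79 = 29/79, sense flips to +
mesh 3 [79T→41T]: |ω|/ω_in = (29/79)×79/41 = 29/41, sense flips to −
mesh 4 [80T→67T]: |ω|/ω_in = (29/41)×80/67 = 2320/2747, sense flips to +
mesh 5 [20T→73T]: |ω|/ω_in = (2320/2747)×20/73 = 46400/200531, sense flips to −
mesh 6 [73T→23T]: |ω|/ω_in = (46400/200531)×73/23 = 46400/63181, sense flips to +
signed output speed (× input speed) = 46400/63181

46400/63181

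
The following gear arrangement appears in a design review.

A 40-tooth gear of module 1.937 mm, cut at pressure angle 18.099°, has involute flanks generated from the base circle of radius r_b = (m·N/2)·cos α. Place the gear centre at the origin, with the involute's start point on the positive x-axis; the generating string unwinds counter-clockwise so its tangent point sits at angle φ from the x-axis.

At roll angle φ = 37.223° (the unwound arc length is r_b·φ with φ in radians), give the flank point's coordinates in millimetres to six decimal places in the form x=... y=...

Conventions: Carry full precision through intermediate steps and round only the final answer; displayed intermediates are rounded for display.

single-mesh involute tooth geometry (40T wheel at module 1.937)
pitch radius r_p = m·N/2 = 1.937·40/2 = 38.740000
base radius r_b = r_p·cos α = 38.740000·cos 18.099° = 36.823189
roll angle φ = 37.223° = 0.64966391 rad
x = r_b·(cos φ + φ·sin φ) = 43.793122
y = r_b·(sin φ − φ·cos φ) = 3.225704

x=43.793122 y=3.225704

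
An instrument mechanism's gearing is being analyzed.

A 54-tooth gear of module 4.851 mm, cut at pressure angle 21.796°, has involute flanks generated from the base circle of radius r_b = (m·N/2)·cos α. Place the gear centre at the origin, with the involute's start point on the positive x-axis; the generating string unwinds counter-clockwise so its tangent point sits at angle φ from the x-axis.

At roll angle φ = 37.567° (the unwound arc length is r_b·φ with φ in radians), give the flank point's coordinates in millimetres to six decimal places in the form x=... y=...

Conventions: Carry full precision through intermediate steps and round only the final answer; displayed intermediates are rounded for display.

x=145.011454 y=10.942747

single-mesh involute tooth geometry (54T wheel at module 4.851)
pitch radius r_p = m·N/2 = 4.851·54/2 = 130.977000
base radius r_b = r_p·cos α = 130.977000·cos 21.796° = 121.613684
roll angle φ = 37.567° = 0.65566784 rad
x = r_b·(cos φ + φ·sin φ) = 145.011454
y = r_b·(sin φ − φ·cos φ) = 10.942747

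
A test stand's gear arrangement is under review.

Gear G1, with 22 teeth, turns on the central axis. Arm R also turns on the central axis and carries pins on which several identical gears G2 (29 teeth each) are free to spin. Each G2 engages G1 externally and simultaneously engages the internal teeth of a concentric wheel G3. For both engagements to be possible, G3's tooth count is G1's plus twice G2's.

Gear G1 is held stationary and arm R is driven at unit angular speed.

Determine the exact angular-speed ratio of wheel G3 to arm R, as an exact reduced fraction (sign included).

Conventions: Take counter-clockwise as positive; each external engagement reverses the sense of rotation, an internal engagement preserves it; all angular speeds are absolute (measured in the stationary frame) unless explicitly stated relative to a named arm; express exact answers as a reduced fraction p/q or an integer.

recognized (axles ride arm R): planetary set, 22/29/80 teeth
ring teeth: 22 + 2·29 = 80
22(ω_sun−ω_arm) = −80(ω_ring−ω_arm),  ω_sun = 0, ω_arm = 1
ω_ring = 1 − (22/80)(0−1) = 51/40
ω_out/ω_in = 51/40

51/40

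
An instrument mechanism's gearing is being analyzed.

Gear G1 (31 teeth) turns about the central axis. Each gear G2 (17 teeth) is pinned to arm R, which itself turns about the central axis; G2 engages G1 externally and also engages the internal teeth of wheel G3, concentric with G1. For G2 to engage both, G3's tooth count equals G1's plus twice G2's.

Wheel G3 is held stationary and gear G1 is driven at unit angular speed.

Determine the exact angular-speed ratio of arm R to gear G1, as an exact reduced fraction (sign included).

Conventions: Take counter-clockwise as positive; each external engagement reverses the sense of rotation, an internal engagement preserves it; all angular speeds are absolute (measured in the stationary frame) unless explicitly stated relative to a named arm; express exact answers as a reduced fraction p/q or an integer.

class = planetary set [G3 = 31+2·17 = 65; Willis about the carrier]
ring teeth: 31 + 2·17 = 65
31(ω_sun−ω_arm) = −65(ω_ring−ω_arm),  ω_ring = 0, ω_sun = 1
31(1−ω_arm) = −65(0−ω_arm)  ⇒  96·ω_arm = 31  ⇒  ω_arm = 31/96
ω_out/ω_in = 31/96

31/96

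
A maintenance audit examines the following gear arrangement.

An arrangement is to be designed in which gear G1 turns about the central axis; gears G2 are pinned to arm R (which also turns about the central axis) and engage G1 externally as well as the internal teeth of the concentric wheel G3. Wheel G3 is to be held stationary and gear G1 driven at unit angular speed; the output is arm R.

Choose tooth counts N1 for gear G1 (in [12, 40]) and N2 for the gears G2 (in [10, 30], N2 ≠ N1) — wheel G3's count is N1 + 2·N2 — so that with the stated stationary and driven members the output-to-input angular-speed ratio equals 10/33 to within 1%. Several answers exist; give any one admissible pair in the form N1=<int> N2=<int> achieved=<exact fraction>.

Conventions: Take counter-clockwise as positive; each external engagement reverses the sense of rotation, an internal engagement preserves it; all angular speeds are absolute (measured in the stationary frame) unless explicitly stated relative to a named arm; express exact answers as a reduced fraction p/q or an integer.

design class (target 10/33): planetary set
Willis with ω_ring = 0: ω_arm/ω_sun = N1/(N1+N3); set equal to 10/33  ⇒  N3/N1 = 1/(10/33) − 1 = 23/10
N3 = N1 + 2·N2  ⇒  N2/N1 = (N3/N1 − 1)/2 = (23/10 − 1)/2 = 13/20
smallest multiple with N1 ≥ 12 and N2 ≥ 10: k = 1  ⇒  N1 = 1·20 = 20, N2 = 1·13 = 13 (N1 ≤ 40, N2 ≤ 30, N2 ≠ N1 ✓), N3 = 20 + 2·13 = 46
check: N1/(N1+N3) with N1 = 20, N3 = 46 gives 10/33; |achieved − target| = 0 ≤ 1/330 ✓

N1=20 N2=13 achieved=10/33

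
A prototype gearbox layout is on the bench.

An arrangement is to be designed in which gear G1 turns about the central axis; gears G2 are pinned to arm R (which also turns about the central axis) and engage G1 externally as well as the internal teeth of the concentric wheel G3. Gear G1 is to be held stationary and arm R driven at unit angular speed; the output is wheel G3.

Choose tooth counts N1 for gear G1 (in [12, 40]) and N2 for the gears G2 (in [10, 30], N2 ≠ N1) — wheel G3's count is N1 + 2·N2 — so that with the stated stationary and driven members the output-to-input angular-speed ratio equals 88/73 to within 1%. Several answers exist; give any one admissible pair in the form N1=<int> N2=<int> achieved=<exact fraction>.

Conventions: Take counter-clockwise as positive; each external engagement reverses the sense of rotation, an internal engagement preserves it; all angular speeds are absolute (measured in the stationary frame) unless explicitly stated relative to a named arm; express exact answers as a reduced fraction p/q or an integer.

N1=15 N2=29 achieved=88/73

topology: planetary set — design target 88/73, arm = carrier (Willis)
Willis with ω_sun = 0: ω_ring/ω_arm = (N1+N3)/N3; set equal to 88/73  ⇒  N3/N1 = 1/(88/73 − 1) = 73/15
N3 = N1 + 2·N2  ⇒  N2/N1 = (N3/N1 − 1)/2 = (73/15 − 1)/2 = 29/15
smallest multiple with N1 ≥ 12 and N2 ≥ 10: k = 1  ⇒  N1 = 1·15 = 15, N2 = 1·29 = 29 (N1 ≤ 40, N2 ≤ 30, N2 ≠ N1 ✓), N3 = 15 + 2·29 = 73
check: (N1+N3)/N3 with N1 = 15, N3 = 73 gives 88/73; |achieved − target| = 0 ≤ 22/1825 ✓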